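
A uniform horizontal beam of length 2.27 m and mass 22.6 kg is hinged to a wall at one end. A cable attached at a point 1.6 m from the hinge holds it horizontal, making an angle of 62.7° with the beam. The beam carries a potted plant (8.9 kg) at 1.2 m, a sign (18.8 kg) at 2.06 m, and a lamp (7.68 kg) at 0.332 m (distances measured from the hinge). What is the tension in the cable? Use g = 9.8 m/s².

T ≈ 535 N

Sum moments about the hinge (the unknown hinge reaction has zero arm there).
Beam weight: 22.6 × 9.8 = 221.5 N down at 1.135 m → arm 1.135 m, τ = 221.5 × 1.135 = 251.4 N·m clockwise.
Potted plant: 8.9 × 9.8 = 87.22 N down at 1.2 m → arm 1.2 m, τ = 87.22 × 1.2 = 104.7 N·m clockwise.
Sign: 18.8 × 9.8 = 184.2 N down at 2.06 m → arm 2.06 m, τ = 184.2 × 2.06 = 379.5 N·m clockwise.
Lamp: 7.68 × 9.8 = 75.26 N down at 0.332 m → arm 0.332 m, τ = 75.26 × 0.332 = 24.99 N·m clockwise.
Total clockwise load moment = 760.6 N·m.
The cable tension T acts at 1.6 m; only its component perpendicular to the beam, T sinθ, produces torque. sin 62.7° = 0.8886.
For rotational equilibrium, T × 1.6 × 0.8886 = 760.6, so T = 760.6 / 1.422 = 535 N.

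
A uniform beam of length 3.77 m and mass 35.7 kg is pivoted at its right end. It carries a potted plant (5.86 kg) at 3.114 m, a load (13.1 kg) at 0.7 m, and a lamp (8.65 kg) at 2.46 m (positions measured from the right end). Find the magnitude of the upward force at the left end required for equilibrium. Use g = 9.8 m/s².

F ≈ 302 N

Taking torques about the right end:
Beam weight: 35.7 × 9.8 = 349.9 N down at 1.885 m → arm 1.885 m, τ = 349.9 × 1.885 = 659.6 N·m counterclockwise.
Potted plant: 5.86 × 9.8 = 57.43 N down at 3.114 m → arm 3.114 m, τ = 57.43 × 3.114 = 178.8 N·m counterclockwise.
Load: 13.1 × 9.8 = 128.4 N down at 0.7 m → arm 0.7 m, τ = 128.4 × 0.7 = 89.88 N·m counterclockwise.
Lamp: 8.65 × 9.8 = 84.77 N down at 2.46 m → arm 2.46 m, τ = 84.77 × 2.46 = 208.5 N·m counterclockwise.
Net moment of the loads = 1137 N·m counterclockwise.
The upward force F acts at the left end, arm 3.77 m, giving F × 3.77 clockwise.
Setting net torque to zero: F × 3.77 = 1137 → F = 1137 / 3.77 = 302 N.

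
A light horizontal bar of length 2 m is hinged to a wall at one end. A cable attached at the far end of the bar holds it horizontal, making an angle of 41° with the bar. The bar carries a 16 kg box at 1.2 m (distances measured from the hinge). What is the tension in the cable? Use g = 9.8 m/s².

Sum moments about the hinge (the unknown hinge reaction has zero arm there).
Box: 16 × 9.8 = 156.8 N down at 1.2 m → arm 1.2 m, τ = 156.8 × 1.2 = 188.2 N·m clockwise.
Total clockwise load moment = 188.2 N·m.
The cable tension T acts at 2 m; only its component perpendicular to the bar, T sinθ, produces torque. sin 41° = 0.6561.
Balancing moments: T × 2 × 0.6561 = 188.2, giving T = 188.2 / 1.312 = 143 N.

T ≈ 143 N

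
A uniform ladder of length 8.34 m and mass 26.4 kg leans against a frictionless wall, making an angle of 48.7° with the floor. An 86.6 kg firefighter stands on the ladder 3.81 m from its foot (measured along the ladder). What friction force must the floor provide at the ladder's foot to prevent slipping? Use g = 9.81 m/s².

Choose the foot of the ladder as the axis so the floor normal and friction both act there and drop out.
Ladder weight 26.4×9.81 = 259 N acts at 4.17 m along the ladder; its horizontal arm is 4.17·cos48.7° = 2.752 m → τ = 712.8 N·m clockwise.
Firefighter: 86.6×9.81 = 849.5 N at 3.81 m → arm 2.515 m → τ = 2136 N·m clockwise.
Wall normal N acts horizontally at the top; its moment arm is the height L sinθ = 8.34·sin48.7° = 6.266 m, counterclockwise.
For rotational equilibrium, N × 6.266 = 2849, so N = 455 N.
ΣFx = 0: friction at the foot balances the wall's push, so f = N_wall = 455 N.

f ≈ 455 N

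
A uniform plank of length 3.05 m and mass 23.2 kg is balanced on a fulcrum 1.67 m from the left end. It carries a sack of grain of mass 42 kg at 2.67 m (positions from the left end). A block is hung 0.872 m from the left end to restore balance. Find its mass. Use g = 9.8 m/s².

m ≈ 48.4 kg

Sum moments about the fulcrum (at 1.67 m from the left end) (the support reaction has zero arm there).
Beam weight: 23.2 × 9.8 = 227.4 N down at 1.525 m → arm 0.145 m, τ = 227.4 × 0.145 = 32.97 N·m counterclockwise.
Sack of grain: 42 × 9.8 = 411.6 N down at 2.67 m → arm 1 m, τ = 411.6 × 1 = 411.6 N·m clockwise.
Net moment of known loads = 378.6 N·m clockwise.
An unknown mass m at 0.872 m has arm 0.798 m; its moment is m·g·0.798 counterclockwise.
Στ = 0 ⇒ m × 9.8 × 0.798 = 378.6 ⇒ m = 378.6 / (9.8 × 0.798) = 48.4 kg.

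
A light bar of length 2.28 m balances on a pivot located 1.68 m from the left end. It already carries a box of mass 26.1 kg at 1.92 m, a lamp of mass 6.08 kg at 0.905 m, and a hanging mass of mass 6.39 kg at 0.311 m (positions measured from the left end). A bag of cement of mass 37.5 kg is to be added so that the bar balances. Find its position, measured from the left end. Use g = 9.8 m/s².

Sum moments about the pivot (at 1.68 m from the left end) (the support reaction has zero arm there).
Box: 26.1 × 9.8 = 255.8 N down at 1.92 m → arm 0.24 m, τ = 255.8 × 0.24 = 61.39 N·m clockwise.
Lamp: 6.08 × 9.8 = 59.58 N down at 0.905 m → arm 0.775 m, τ = 59.58 × 0.775 = 46.17 N·m counterclockwise.
Hanging mass: 6.39 × 9.8 = 62.62 N down at 0.311 m → arm 1.369 m, τ = 62.62 × 1.369 = 85.73 N·m counterclockwise.
Net moment of existing loads = 70.51 N·m counterclockwise.
The bag of cement weighs 37.5 × 9.8 = 367.5 N and must supply an equal clockwise moment, so its lever arm about the pivot is 70.51 / 367.5 = 0.192 m.
That puts it at 1.68 + 0.192 = 1.87 m from the left end.

x ≈ 1.87 m from the left end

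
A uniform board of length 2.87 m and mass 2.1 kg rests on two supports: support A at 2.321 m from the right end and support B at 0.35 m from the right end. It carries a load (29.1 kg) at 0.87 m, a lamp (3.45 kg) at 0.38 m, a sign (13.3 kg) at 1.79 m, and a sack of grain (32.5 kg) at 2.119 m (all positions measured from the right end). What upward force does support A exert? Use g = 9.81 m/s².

Taking torques about support B:
Beam weight: 2.1 × 9.81 = 20.6 N down at 1.435 m → arm 1.085 m, τ = 20.6 × 1.085 = 22.35 N·m counterclockwise.
Load: 29.1 × 9.81 = 285.5 N down at 0.87 m → arm 0.52 m, τ = 285.5 × 0.52 = 148.5 N·m counterclockwise.
Lamp: 3.45 × 9.81 = 33.84 N down at 0.38 m → arm 0.03 m, τ = 33.84 × 0.03 = 1.015 N·m counterclockwise.
Sign: 13.3 × 9.81 = 130.5 N down at 1.79 m → arm 1.44 m, τ = 130.5 × 1.44 = 187.9 N·m counterclockwise.
Sack of grain: 32.5 × 9.81 = 318.8 N down at 2.119 m → arm 1.769 m, τ = 318.8 × 1.769 = 564 N·m counterclockwise.
Net load moment about support B = 923.8 N·m counterclockwise.
Reaction R at support A is upward at 2.321 m, arm 1.971 m → moment R × 1.971 clockwise.
Setting net torque to zero: R × 1.971 = 923.8 → R = 469 N.

R_A ≈ 469 N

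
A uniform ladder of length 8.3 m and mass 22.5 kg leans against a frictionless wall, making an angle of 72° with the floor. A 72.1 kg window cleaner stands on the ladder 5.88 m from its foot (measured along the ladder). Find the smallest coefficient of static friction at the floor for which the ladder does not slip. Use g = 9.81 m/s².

μ_min ≈ 0.214

Take moments about the foot of the ladder.
Ladder weight 22.5×9.81 = 220.7 N acts at 4.15 m along the ladder; its horizontal arm is 4.15·cos72° = 1.282 m → τ = 282.9 N·m clockwise.
Window cleaner: 72.1×9.81 = 707.3 N at 5.88 m → arm 1.817 m → τ = 1285 N·m clockwise.
Wall normal N acts horizontally at the top; its moment arm is the height L sinθ = 8.3·sin72° = 7.894 m, counterclockwise.
Setting net torque to zero: N × 7.894 = 1568 → N = 198.6 N.
ΣFx = 0 ⇒ f = N_wall = 198.6 N. ΣFy = 0 ⇒ N_floor = 928 N.
μ_min = f / N_floor = 198.6 / 928 = 0.214.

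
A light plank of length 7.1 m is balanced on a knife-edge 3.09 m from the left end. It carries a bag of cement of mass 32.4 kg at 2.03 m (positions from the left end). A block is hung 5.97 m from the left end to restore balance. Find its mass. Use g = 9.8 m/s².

m ≈ 11.9 kg

Taking torques about the knife-edge (at 3.09 m from the left end):
Bag of cement: 32.4 × 9.8 = 317.5 N down at 2.03 m → arm 1.06 m, τ = 317.5 × 1.06 = 336.6 N·m counterclockwise.
Net moment of known loads = 336.6 N·m counterclockwise.
An unknown mass m at 5.97 m has arm 2.88 m; its moment is m·g·2.88 clockwise.
Στ = 0 ⇒ m × 9.8 × 2.88 = 336.6 ⇒ m = 336.6 / (9.8 × 2.88) = 11.9 kg.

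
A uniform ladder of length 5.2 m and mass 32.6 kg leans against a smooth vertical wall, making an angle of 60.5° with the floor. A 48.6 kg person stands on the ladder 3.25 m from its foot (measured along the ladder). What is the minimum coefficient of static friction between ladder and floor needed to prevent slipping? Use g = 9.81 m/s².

μ_min ≈ 0.325

Taking torques about the foot of the ladder:
Ladder weight 32.6×9.81 = 319.8 N acts at 2.6 m along the ladder; its horizontal arm is 2.6·cos60.5° = 1.28 m → τ = 409.3 N·m clockwise.
Person: 48.6×9.81 = 476.8 N at 3.25 m → arm 1.6 m → τ = 762.9 N·m clockwise.
Wall normal N acts horizontally at the top; its moment arm is the height L sinθ = 5.2·sin60.5° = 4.526 m, counterclockwise.
Στ = 0 ⇒ N × 4.526 = 1172 ⇒ N = 258.9 N.
ΣFx = 0 ⇒ f = N_wall = 258.9 N. ΣFy = 0 ⇒ N_floor = 796.6 N.
μ_min = f / N_floor = 258.9 / 796.6 = 0.325.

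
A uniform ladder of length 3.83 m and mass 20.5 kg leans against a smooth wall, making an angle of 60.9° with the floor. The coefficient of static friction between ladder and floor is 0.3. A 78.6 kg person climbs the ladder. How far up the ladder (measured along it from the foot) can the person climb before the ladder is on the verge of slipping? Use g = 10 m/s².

d ≈ 2.1 m

Sum moments about the foot of the ladder (the floor normal and friction both act there and drop out).
Ladder weight 20.5×10 = 205 N acts at 1.915 m along the ladder; its horizontal arm is 1.915·cos60.9° = 0.9313 m → τ = 190.9 N·m clockwise.
Person weight 78.6×10 = 786 N at distance d → arm d·cos60.9° → τ = 786·d·0.4863 clockwise.
Wall normal N at the top has arm L sinθ = 3.347 m counterclockwise, so Στ = 0 gives N·3.347 = 190.9 + 382.2·d.
ΣFy = 0 ⇒ N_floor = 991 N, so the maximum friction is μ_s·N_floor = 0.3×991 = 297.3 N. ΣFx = 0 ⇒ N_wall = f, so at the slipping point N = 297.3 N.
Substituting: 297.3×3.347 = 190.9 + 382.2·d ⇒ d = (995.1 − 190.9) / 382.2 = 2.1 m.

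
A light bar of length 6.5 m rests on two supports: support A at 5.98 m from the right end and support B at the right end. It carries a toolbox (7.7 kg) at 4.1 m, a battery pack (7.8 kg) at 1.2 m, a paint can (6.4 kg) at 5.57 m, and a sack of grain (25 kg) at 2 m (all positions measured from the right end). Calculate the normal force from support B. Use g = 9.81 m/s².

R_B ≈ 252 N

About support A:
Toolbox: 7.7 × 9.81 = 75.54 N down at 4.1 m → arm 1.88 m, τ = 75.54 × 1.88 = 142 N·m clockwise.
Battery pack: 7.8 × 9.81 = 76.52 N down at 1.2 m → arm 4.78 m, τ = 76.52 × 4.78 = 365.8 N·m clockwise.
Paint can: 6.4 × 9.81 = 62.78 N down at 5.57 m → arm 0.41 m, τ = 62.78 × 0.41 = 25.74 N·m clockwise.
Sack of grain: 25 × 9.81 = 245.2 N down at 2 m → arm 3.98 m, τ = 245.2 × 3.98 = 975.9 N·m clockwise.
Net load moment about support A = 1509 N·m clockwise.
Reaction R at support B is upward at 0 m, arm 5.98 m → moment R × 5.98 counterclockwise.
Balancing moments: R × 5.98 = 1509, giving R = 252 N.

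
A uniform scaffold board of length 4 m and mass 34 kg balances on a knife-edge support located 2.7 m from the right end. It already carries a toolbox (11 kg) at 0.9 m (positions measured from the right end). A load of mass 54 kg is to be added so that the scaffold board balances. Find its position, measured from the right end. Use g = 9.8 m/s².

x ≈ 3.51 m from the right end

Choose the knife-edge support (at 2.7 m from the right end) as the axis so the support reaction has zero arm there.
Beam weight: 34 × 9.8 = 333.2 N down at 2 m → arm 0.7 m, τ = 333.2 × 0.7 = 233.2 N·m clockwise.
Toolbox: 11 × 9.8 = 107.8 N down at 0.9 m → arm 1.8 m, τ = 107.8 × 1.8 = 194 N·m clockwise.
Net moment of existing loads = 427.2 N·m clockwise.
The load weighs 54 × 9.8 = 529.2 N and must supply an equal counterclockwise moment, so its lever arm about the knife-edge support is 427.2 / 529.2 = 0.807 m.
That puts it at 2.7 + 0.807 = 3.51 m from the right end.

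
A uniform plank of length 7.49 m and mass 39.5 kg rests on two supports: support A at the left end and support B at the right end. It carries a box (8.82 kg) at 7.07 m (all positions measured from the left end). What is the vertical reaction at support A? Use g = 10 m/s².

R_A ≈ 202 N

Choose support B as the axis so its reaction then has zero moment arm.
Beam weight: 39.5 × 10 = 395 N down at 3.745 m → arm 3.745 m, τ = 395 × 3.745 = 1479 N·m counterclockwise.
Box: 8.82 × 10 = 88.2 N down at 7.07 m → arm 0.42 m, τ = 88.2 × 0.42 = 37.04 N·m counterclockwise.
Net load moment about support B = 1516 N·m counterclockwise.
Reaction R at support A is upward at 0 m, arm 7.49 m → moment R × 7.49 clockwise.
Setting net torque to zero: R × 7.49 = 1516 → R = 202 N.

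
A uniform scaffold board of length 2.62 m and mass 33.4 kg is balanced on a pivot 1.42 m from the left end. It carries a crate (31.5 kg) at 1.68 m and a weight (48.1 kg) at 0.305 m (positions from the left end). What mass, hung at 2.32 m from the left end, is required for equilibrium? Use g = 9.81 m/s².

Taking torques about the pivot (at 1.42 m from the left end):
Beam weight: 33.4 × 9.81 = 327.7 N down at 1.31 m → arm 0.11 m, τ = 327.7 × 0.11 = 36.05 N·m counterclockwise.
Crate: 31.5 × 9.81 = 309 N down at 1.68 m → arm 0.26 m, τ = 309 × 0.26 = 80.34 N·m clockwise.
Weight: 48.1 × 9.81 = 471.9 N down at 0.305 m → arm 1.115 m, τ = 471.9 × 1.115 = 526.2 N·m counterclockwise.
Net moment of known loads = 481.9 N·m counterclockwise.
An unknown mass m at 2.32 m has arm 0.9 m; its moment is m·g·0.9 clockwise.
Στ = 0 ⇒ m × 9.81 × 0.9 = 481.9 ⇒ m = 481.9 / (9.81 × 0.9) = 54.6 kg.

m ≈ 54.6 kg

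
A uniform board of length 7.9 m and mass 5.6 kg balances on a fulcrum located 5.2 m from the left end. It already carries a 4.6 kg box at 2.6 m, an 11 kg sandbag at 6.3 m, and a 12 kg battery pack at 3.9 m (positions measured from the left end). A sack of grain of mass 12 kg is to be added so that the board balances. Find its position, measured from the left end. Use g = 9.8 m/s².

x ≈ 7.07 m from the left end

Sum moments about the fulcrum (at 5.2 m from the left end) (the support reaction has zero arm there).
Beam weight: 5.6 × 9.8 = 54.88 N down at 3.95 m → arm 1.25 m, τ = 54.88 × 1.25 = 68.6 N·m counterclockwise.
Box: 4.6 × 9.8 = 45.08 N down at 2.6 m → arm 2.6 m, τ = 45.08 × 2.6 = 117.2 N·m counterclockwise.
Sandbag: 11 × 9.8 = 107.8 N down at 6.3 m → arm 1.1 m, τ = 107.8 × 1.1 = 118.6 N·m clockwise.
Battery pack: 12 × 9.8 = 117.6 N down at 3.9 m → arm 1.3 m, τ = 117.6 × 1.3 = 152.9 N·m counterclockwise.
Net moment of existing loads = 220.1 N·m counterclockwise.
The sack of grain weighs 12 × 9.8 = 117.6 N and must supply an equal clockwise moment, so its lever arm about the fulcrum is 220.1 / 117.6 = 1.87 m.
That puts it at 5.2 + 1.87 = 7.07 m from the left end.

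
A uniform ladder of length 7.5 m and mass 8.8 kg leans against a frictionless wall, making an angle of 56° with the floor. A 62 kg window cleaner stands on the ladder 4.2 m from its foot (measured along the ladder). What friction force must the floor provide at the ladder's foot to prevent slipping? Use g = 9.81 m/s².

f ≈ 259 N

Taking torques about the foot of the ladder:
Ladder weight 8.8×9.81 = 86.33 N acts at 3.75 m along the ladder; its horizontal arm is 3.75·cos56° = 2.097 m → τ = 181 N·m clockwise.
Window cleaner: 62×9.81 = 608.2 N at 4.2 m → arm 2.349 m → τ = 1429 N·m clockwise.
Wall normal N acts horizontally at the top; its moment arm is the height L sinθ = 7.5·sin56° = 6.218 m, counterclockwise.
Στ = 0 ⇒ N × 6.218 = 1610 ⇒ N = 259 N.
ΣFx = 0: friction at the foot balances the wall's push, so f = N_wall = 259 N.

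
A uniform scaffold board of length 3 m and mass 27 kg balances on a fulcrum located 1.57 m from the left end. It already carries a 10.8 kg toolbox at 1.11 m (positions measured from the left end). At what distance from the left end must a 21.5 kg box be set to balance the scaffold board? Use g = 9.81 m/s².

x ≈ 1.89 m from the left end

Take moments about the fulcrum (at 1.57 m from the left end).
Beam weight: 27 × 9.81 = 264.9 N down at 1.5 m → arm 0.07 m, τ = 264.9 × 0.07 = 18.54 N·m counterclockwise.
Toolbox: 10.8 × 9.81 = 105.9 N down at 1.11 m → arm 0.46 m, τ = 105.9 × 0.46 = 48.71 N·m counterclockwise.
Net moment of existing loads = 67.25 N·m counterclockwise.
The box weighs 21.5 × 9.81 = 210.9 N and must supply an equal clockwise moment, so its lever arm about the fulcrum is 67.25 / 210.9 = 0.319 m.
That puts it at 1.57 + 0.319 = 1.89 m from the left end.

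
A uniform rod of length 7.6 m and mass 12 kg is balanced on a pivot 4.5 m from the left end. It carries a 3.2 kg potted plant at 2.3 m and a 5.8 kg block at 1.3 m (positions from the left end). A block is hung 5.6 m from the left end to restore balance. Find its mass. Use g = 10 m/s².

Take moments about the pivot (at 4.5 m from the left end).
Beam weight: 12 × 10 = 120 N down at 3.8 m → arm 0.7 m, τ = 120 × 0.7 = 84 N·m counterclockwise.
Potted plant: 3.2 × 10 = 32 N down at 2.3 m → arm 2.2 m, τ = 32 × 2.2 = 70.4 N·m counterclockwise.
Block: 5.8 × 10 = 58 N down at 1.3 m → arm 3.2 m, τ = 58 × 3.2 = 185.6 N·m counterclockwise.
Net moment of known loads = 340 N·m counterclockwise.
An unknown mass m at 5.6 m has arm 1.1 m; its moment is m·g·1.1 clockwise.
Setting net torque to zero: m × 10 × 1.1 = 340 → m = 340 / (10 × 1.1) = 30.9 kg.

m ≈ 30.9 kg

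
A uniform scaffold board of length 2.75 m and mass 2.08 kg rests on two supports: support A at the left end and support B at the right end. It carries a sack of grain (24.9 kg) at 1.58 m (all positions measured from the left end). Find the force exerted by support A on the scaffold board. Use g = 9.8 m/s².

Choose support B as the axis so its reaction then has zero moment arm.
Beam weight: 2.08 × 9.8 = 20.38 N down at 1.375 m → arm 1.375 m, τ = 20.38 × 1.375 = 28.02 N·m counterclockwise.
Sack of grain: 24.9 × 9.8 = 244 N down at 1.58 m → arm 1.17 m, τ = 244 × 1.17 = 285.5 N·m counterclockwise.
Net load moment about support B = 313.5 N·m counterclockwise.
Reaction R at support A is upward at 0 m, arm 2.75 m → moment R × 2.75 clockwise.
Στ = 0 ⇒ R × 2.75 = 313.5 ⇒ R = 114 N.

R_A ≈ 114 N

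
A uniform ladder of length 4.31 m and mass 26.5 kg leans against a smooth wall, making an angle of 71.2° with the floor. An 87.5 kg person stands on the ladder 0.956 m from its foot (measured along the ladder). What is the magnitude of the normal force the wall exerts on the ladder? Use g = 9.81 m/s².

About the foot of the ladder:
Ladder weight 26.5×9.81 = 260 N acts at 2.155 m along the ladder; its horizontal arm is 2.155·cos71.2° = 0.6945 m → τ = 180.6 N·m clockwise.
Person: 87.5×9.81 = 858.4 N at 0.956 m → arm 0.3081 m → τ = 264.5 N·m clockwise.
Wall normal N acts horizontally at the top; its moment arm is the height L sinθ = 4.31·sin71.2° = 4.08 m, counterclockwise.
Στ = 0 ⇒ N × 4.08 = 445.1 ⇒ N = 109 N.

N_wall ≈ 109 N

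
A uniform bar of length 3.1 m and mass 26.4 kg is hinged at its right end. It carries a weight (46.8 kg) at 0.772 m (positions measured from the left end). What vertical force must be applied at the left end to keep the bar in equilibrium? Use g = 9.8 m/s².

F ≈ 474 N

Taking torques about the right end:
Beam weight: 26.4 × 9.8 = 258.7 N down at 1.55 m → arm 1.55 m, τ = 258.7 × 1.55 = 401 N·m counterclockwise.
Weight: 46.8 × 9.8 = 458.6 N down at 0.772 m → arm 2.328 m, τ = 458.6 × 2.328 = 1068 N·m counterclockwise.
Net moment of the loads = 1469 N·m counterclockwise.
The upward force F acts at the left end, arm 3.1 m, giving F × 3.1 clockwise.
Στ = 0 ⇒ F × 3.1 = 1469 ⇒ F = 1469 / 3.1 = 474 N.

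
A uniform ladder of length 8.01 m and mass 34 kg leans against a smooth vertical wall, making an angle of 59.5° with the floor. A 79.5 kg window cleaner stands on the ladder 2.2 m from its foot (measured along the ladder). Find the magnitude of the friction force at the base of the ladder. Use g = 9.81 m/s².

f ≈ 224 N

Choose the foot of the ladder as the axis so the floor normal and friction both act there and drop out.
Ladder weight 34×9.81 = 333.5 N acts at 4.005 m along the ladder; its horizontal arm is 4.005·cos59.5° = 2.033 m → τ = 678 N·m clockwise.
Window cleaner: 79.5×9.81 = 779.9 N at 2.2 m → arm 1.117 m → τ = 871.1 N·m clockwise.
Wall normal N acts horizontally at the top; its moment arm is the height L sinθ = 8.01·sin59.5° = 6.902 m, counterclockwise.
Setting net torque to zero: N × 6.902 = 1549 → N = 224 N.
ΣFx = 0: friction at the foot balances the wall's push, so f = N_wall = 224 N.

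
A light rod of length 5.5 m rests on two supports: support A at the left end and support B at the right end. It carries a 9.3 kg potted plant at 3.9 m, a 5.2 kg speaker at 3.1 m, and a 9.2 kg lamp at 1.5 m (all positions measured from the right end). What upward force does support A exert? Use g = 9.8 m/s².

R_A ≈ 118 N

Sum moments about support B (its reaction then has zero moment arm).
Potted plant: 9.3 × 9.8 = 91.14 N down at 3.9 m → arm 3.9 m, τ = 91.14 × 3.9 = 355.4 N·m counterclockwise.
Speaker: 5.2 × 9.8 = 50.96 N down at 3.1 m → arm 3.1 m, τ = 50.96 × 3.1 = 158 N·m counterclockwise.
Lamp: 9.2 × 9.8 = 90.16 N down at 1.5 m → arm 1.5 m, τ = 90.16 × 1.5 = 135.2 N·m counterclockwise.
Net load moment about support B = 648.6 N·m counterclockwise.
Reaction R at support A is upward at 5.5 m, arm 5.5 m → moment R × 5.5 clockwise.
Setting net torque to zero: R × 5.5 = 648.6 → R = 118 N.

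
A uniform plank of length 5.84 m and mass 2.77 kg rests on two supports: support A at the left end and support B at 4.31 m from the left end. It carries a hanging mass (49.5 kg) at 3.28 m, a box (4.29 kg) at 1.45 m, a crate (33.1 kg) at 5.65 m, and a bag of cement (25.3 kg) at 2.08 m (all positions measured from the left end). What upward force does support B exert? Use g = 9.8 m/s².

Sum moments about support A (its reaction then has zero moment arm).
Beam weight: 2.77 × 9.8 = 27.15 N down at 2.92 m → arm 2.92 m, τ = 27.15 × 2.92 = 79.28 N·m clockwise.
Hanging mass: 49.5 × 9.8 = 485.1 N down at 3.28 m → arm 3.28 m, τ = 485.1 × 3.28 = 1591 N·m clockwise.
Box: 4.29 × 9.8 = 42.04 N down at 1.45 m → arm 1.45 m, τ = 42.04 × 1.45 = 60.96 N·m clockwise.
Crate: 33.1 × 9.8 = 324.4 N down at 5.65 m → arm 5.65 m, τ = 324.4 × 5.65 = 1833 N·m clockwise.
Bag of cement: 25.3 × 9.8 = 247.9 N down at 2.08 m → arm 2.08 m, τ = 247.9 × 2.08 = 515.6 N·m clockwise.
Net load moment about support A = 4080 N·m clockwise.
Reaction R at support B is upward at 4.31 m, arm 4.31 m → moment R × 4.31 counterclockwise.
Balancing moments: R × 4.31 = 4080, giving R = 947 N.

R_B ≈ 947 N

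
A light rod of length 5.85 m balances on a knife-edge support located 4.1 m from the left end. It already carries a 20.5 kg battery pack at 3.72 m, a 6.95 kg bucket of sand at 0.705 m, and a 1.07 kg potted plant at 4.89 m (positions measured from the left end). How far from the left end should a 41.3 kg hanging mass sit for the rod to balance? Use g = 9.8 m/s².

Taking torques about the knife-edge support (at 4.1 m from the left end):
Battery pack: 20.5 × 9.8 = 200.9 N down at 3.72 m → arm 0.38 m, τ = 200.9 × 0.38 = 76.34 N·m counterclockwise.
Bucket of sand: 6.95 × 9.8 = 68.11 N down at 0.705 m → arm 3.395 m, τ = 68.11 × 3.395 = 231.2 N·m counterclockwise.
Potted plant: 1.07 × 9.8 = 10.49 N down at 4.89 m → arm 0.79 m, τ = 10.49 × 0.79 = 8.287 N·m clockwise.
Net moment of existing loads = 299.3 N·m counterclockwise.
The hanging mass weighs 41.3 × 9.8 = 404.7 N and must supply an equal clockwise moment, so its lever arm about the knife-edge support is 299.3 / 404.7 = 0.74 m.
That puts it at 4.1 + 0.74 = 4.84 m from the left end.

x ≈ 4.84 m from the left end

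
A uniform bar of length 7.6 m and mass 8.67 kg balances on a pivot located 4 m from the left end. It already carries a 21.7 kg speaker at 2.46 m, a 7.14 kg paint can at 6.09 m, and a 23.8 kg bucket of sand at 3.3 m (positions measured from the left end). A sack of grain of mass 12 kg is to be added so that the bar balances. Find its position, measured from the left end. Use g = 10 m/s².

x ≈ 7.07 m from the left end

Take moments about the pivot (at 4 m from the left end).
Beam weight: 8.67 × 10 = 86.7 N down at 3.8 m → arm 0.2 m, τ = 86.7 × 0.2 = 17.34 N·m counterclockwise.
Speaker: 21.7 × 10 = 217 N down at 2.46 m → arm 1.54 m, τ = 217 × 1.54 = 334.2 N·m counterclockwise.
Paint can: 7.14 × 10 = 71.4 N down at 6.09 m → arm 2.09 m, τ = 71.4 × 2.09 = 149.2 N·m clockwise.
Bucket of sand: 23.8 × 10 = 238 N down at 3.3 m → arm 0.7 m, τ = 238 × 0.7 = 166.6 N·m counterclockwise.
Net moment of existing loads = 368.9 N·m counterclockwise.
The sack of grain weighs 12 × 10 = 120 N and must supply an equal clockwise moment, so its lever arm about the pivot is 368.9 / 120 = 3.07 m.
That puts it at 4 + 3.07 = 7.07 m from the left end.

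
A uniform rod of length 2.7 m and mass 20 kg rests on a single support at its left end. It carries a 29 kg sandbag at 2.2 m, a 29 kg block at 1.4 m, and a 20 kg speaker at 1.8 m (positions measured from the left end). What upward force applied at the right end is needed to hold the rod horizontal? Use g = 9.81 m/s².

Sum moments about the left end (the unknown pivot reaction has zero arm there).
Beam weight: 20 × 9.81 = 196.2 N down at 1.35 m → arm 1.35 m, τ = 196.2 × 1.35 = 264.9 N·m clockwise.
Sandbag: 29 × 9.81 = 284.5 N down at 2.2 m → arm 2.2 m, τ = 284.5 × 2.2 = 625.9 N·m clockwise.
Block: 29 × 9.81 = 284.5 N down at 1.4 m → arm 1.4 m, τ = 284.5 × 1.4 = 398.3 N·m clockwise.
Speaker: 20 × 9.81 = 196.2 N down at 1.8 m → arm 1.8 m, τ = 196.2 × 1.8 = 353.2 N·m clockwise.
Net moment of the loads = 1642 N·m clockwise.
The upward force F acts at the right end, arm 2.7 m, giving F × 2.7 counterclockwise.
For rotational equilibrium, F × 2.7 = 1642, so F = 1642 / 2.7 = 608 N.

F ≈ 608 N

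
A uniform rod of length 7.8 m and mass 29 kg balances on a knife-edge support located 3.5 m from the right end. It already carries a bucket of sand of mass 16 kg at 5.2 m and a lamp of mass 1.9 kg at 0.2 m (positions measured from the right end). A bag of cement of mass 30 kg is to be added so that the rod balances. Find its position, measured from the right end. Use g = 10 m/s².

About the knife-edge support (at 3.5 m from the right end):
Beam weight: 29 × 10 = 290 N down at 3.9 m → arm 0.4 m, τ = 290 × 0.4 = 116 N·m counterclockwise.
Bucket of sand: 16 × 10 = 160 N down at 5.2 m → arm 1.7 m, τ = 160 × 1.7 = 272 N·m counterclockwise.
Lamp: 1.9 × 10 = 19 N down at 0.2 m → arm 3.3 m, τ = 19 × 3.3 = 62.7 N·m clockwise.
Net moment of existing loads = 325.3 N·m counterclockwise.
The bag of cement weighs 30 × 10 = 300 N and must supply an equal clockwise moment, so its lever arm about the knife-edge support is 325.3 / 300 = 1.08 m.
That puts it at 3.5 − 1.08 = 2.42 m from the right end.

x ≈ 2.42 m from the right end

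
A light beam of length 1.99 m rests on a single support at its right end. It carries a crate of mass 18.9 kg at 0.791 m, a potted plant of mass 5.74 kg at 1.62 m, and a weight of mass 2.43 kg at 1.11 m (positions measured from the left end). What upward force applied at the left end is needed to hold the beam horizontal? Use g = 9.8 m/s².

About the right end:
Crate: 18.9 × 9.8 = 185.2 N down at 0.791 m → arm 1.199 m, τ = 185.2 × 1.199 = 222.1 N·m counterclockwise.
Potted plant: 5.74 × 9.8 = 56.25 N down at 1.62 m → arm 0.37 m, τ = 56.25 × 0.37 = 20.81 N·m counterclockwise.
Weight: 2.43 × 9.8 = 23.81 N down at 1.11 m → arm 0.88 m, τ = 23.81 × 0.88 = 20.95 N·m counterclockwise.
Net moment of the loads = 263.9 N·m counterclockwise.
The upward force F acts at the left end, arm 1.99 m, giving F × 1.99 clockwise.
For rotational equilibrium, F × 1.99 = 263.9, so F = 263.9 / 1.99 = 133 N.

F ≈ 133 N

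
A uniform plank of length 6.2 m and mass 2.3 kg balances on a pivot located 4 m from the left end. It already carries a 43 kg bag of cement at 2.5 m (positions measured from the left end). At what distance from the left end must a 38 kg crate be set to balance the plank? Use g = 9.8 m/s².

Choose the pivot (at 4 m from the left end) as the axis so the support reaction has zero arm there.
Beam weight: 2.3 × 9.8 = 22.54 N down at 3.1 m → arm 0.9 m, τ = 22.54 × 0.9 = 20.29 N·m counterclockwise.
Bag of cement: 43 × 9.8 = 421.4 N down at 2.5 m → arm 1.5 m, τ = 421.4 × 1.5 = 632.1 N·m counterclockwise.
Net moment of existing loads = 652.4 N·m counterclockwise.
The crate weighs 38 × 9.8 = 372.4 N and must supply an equal clockwise moment, so its lever arm about the pivot is 652.4 / 372.4 = 1.75 m.
That puts it at 4 + 1.75 = 5.75 m from the left end.

x ≈ 5.75 m from the left end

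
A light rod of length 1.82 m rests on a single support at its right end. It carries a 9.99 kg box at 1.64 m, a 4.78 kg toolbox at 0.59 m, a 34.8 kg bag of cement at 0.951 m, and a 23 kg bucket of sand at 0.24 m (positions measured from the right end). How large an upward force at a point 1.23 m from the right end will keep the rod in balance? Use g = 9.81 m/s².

F ≈ 461 N

Choose the right end as the axis so the unknown pivot reaction has zero arm there.
Box: 9.99 × 9.81 = 98 N down at 1.64 m → arm 1.64 m, τ = 98 × 1.64 = 160.7 N·m counterclockwise.
Toolbox: 4.78 × 9.81 = 46.89 N down at 0.59 m → arm 0.59 m, τ = 46.89 × 0.59 = 27.67 N·m counterclockwise.
Bag of cement: 34.8 × 9.81 = 341.4 N down at 0.951 m → arm 0.951 m, τ = 341.4 × 0.951 = 324.7 N·m counterclockwise.
Bucket of sand: 23 × 9.81 = 225.6 N down at 0.24 m → arm 0.24 m, τ = 225.6 × 0.24 = 54.14 N·m counterclockwise.
Net moment of the loads = 567.2 N·m counterclockwise.
The upward force F acts at a point 1.23 m from the right end, arm 1.23 m, giving F × 1.23 clockwise.
Setting net torque to zero: F × 1.23 = 567.2 → F = 567.2 / 1.23 = 461 N.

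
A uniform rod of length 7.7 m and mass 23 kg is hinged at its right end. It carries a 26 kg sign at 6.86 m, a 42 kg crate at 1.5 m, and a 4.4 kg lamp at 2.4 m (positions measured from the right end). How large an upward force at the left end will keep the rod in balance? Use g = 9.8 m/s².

Sum moments about the right end (the unknown pivot reaction has zero arm there).
Beam weight: 23 × 9.8 = 225.4 N down at 3.85 m → arm 3.85 m, τ = 225.4 × 3.85 = 867.8 N·m counterclockwise.
Sign: 26 × 9.8 = 254.8 N down at 6.86 m → arm 6.86 m, τ = 254.8 × 6.86 = 1748 N·m counterclockwise.
Crate: 42 × 9.8 = 411.6 N down at 1.5 m → arm 1.5 m, τ = 411.6 × 1.5 = 617.4 N·m counterclockwise.
Lamp: 4.4 × 9.8 = 43.12 N down at 2.4 m → arm 2.4 m, τ = 43.12 × 2.4 = 103.5 N·m counterclockwise.
Net moment of the loads = 3337 N·m counterclockwise.
The upward force F acts at the left end, arm 7.7 m, giving F × 7.7 clockwise.
Balancing moments: F × 7.7 = 3337, giving F = 3337 / 7.7 = 433 N.

F ≈ 433 N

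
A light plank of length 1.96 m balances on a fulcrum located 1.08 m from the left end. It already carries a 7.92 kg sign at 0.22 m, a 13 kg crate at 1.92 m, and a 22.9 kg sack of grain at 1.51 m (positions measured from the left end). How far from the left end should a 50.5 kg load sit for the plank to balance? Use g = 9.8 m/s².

x ≈ 0.804 m from the left end

Choose the fulcrum (at 1.08 m from the left end) as the axis so the support reaction has zero arm there.
Sign: 7.92 × 9.8 = 77.62 N down at 0.22 m → arm 0.86 m, τ = 77.62 × 0.86 = 66.75 N·m counterclockwise.
Crate: 13 × 9.8 = 127.4 N down at 1.92 m → arm 0.84 m, τ = 127.4 × 0.84 = 107 N·m clockwise.
Sack of grain: 22.9 × 9.8 = 224.4 N down at 1.51 m → arm 0.43 m, τ = 224.4 × 0.43 = 96.49 N·m clockwise.
Net moment of existing loads = 136.7 N·m clockwise.
The load weighs 50.5 × 9.8 = 494.9 N and must supply an equal counterclockwise moment, so its lever arm about the fulcrum is 136.7 / 494.9 = 0.276 m.
That puts it at 1.08 − 0.276 = 0.804 m from the left end.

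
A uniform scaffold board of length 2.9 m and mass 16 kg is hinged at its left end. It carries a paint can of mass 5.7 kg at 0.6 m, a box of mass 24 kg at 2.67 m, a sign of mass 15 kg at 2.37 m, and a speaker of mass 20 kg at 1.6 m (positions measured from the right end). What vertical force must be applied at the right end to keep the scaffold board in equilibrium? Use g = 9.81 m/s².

F ≈ 256 N

Taking torques about the left end:
Beam weight: 16 × 9.81 = 157 N down at 1.45 m → arm 1.45 m, τ = 157 × 1.45 = 227.7 N·m clockwise.
Paint can: 5.7 × 9.81 = 55.92 N down at 0.6 m → arm 2.3 m, τ = 55.92 × 2.3 = 128.6 N·m clockwise.
Box: 24 × 9.81 = 235.4 N down at 2.67 m → arm 0.23 m, τ = 235.4 × 0.23 = 54.14 N·m clockwise.
Sign: 15 × 9.81 = 147.2 N down at 2.37 m → arm 0.53 m, τ = 147.2 × 0.53 = 78.02 N·m clockwise.
Speaker: 20 × 9.81 = 196.2 N down at 1.6 m → arm 1.3 m, τ = 196.2 × 1.3 = 255.1 N·m clockwise.
Net moment of the loads = 743.6 N·m clockwise.
The upward force F acts at the right end, arm 2.9 m, giving F × 2.9 counterclockwise.
Στ = 0 ⇒ F × 2.9 = 743.6 ⇒ F = 743.6 / 2.9 = 256 N.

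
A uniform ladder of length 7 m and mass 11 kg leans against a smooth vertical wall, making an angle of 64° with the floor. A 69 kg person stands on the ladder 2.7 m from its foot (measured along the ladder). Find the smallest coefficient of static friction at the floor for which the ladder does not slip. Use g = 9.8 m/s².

μ_min ≈ 0.196

Choose the foot of the ladder as the axis so the floor normal and friction both act there and drop out.
Ladder weight 11×9.8 = 107.8 N acts at 3.5 m along the ladder; its horizontal arm is 3.5·cos64° = 1.534 m → τ = 165.4 N·m clockwise.
Person: 69×9.8 = 676.2 N at 2.7 m → arm 1.184 m → τ = 800.6 N·m clockwise.
Wall normal N acts horizontally at the top; its moment arm is the height L sinθ = 7·sin64° = 6.292 m, counterclockwise.
Balancing moments: N × 6.292 = 966, giving N = 153.5 N.
ΣFx = 0 ⇒ f = N_wall = 153.5 N. ΣFy = 0 ⇒ N_floor = 784 N.
μ_min = f / N_floor = 153.5 / 784 = 0.196.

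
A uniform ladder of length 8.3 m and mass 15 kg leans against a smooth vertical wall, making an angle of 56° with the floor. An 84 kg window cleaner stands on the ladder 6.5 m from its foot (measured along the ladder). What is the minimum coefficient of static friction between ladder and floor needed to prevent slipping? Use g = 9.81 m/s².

μ_min ≈ 0.499

About the foot of the ladder:
Ladder weight 15×9.81 = 147.2 N acts at 4.15 m along the ladder; its horizontal arm is 4.15·cos56° = 2.321 m → τ = 341.7 N·m clockwise.
Window cleaner: 84×9.81 = 824 N at 6.5 m → arm 3.635 m → τ = 2995 N·m clockwise.
Wall normal N acts horizontally at the top; its moment arm is the height L sinθ = 8.3·sin56° = 6.881 m, counterclockwise.
For rotational equilibrium, N × 6.881 = 3337, so N = 485 N.
ΣFx = 0 ⇒ f = N_wall = 485 N. ΣFy = 0 ⇒ N_floor = 971.2 N.
μ_min = f / N_floor = 485 / 971.2 = 0.499.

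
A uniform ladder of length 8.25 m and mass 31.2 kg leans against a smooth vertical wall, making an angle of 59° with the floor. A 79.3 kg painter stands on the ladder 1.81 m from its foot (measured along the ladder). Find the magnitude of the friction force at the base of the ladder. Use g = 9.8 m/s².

Taking torques about the foot of the ladder:
Ladder weight 31.2×9.8 = 305.8 N acts at 4.125 m along the ladder; its horizontal arm is 4.125·cos59° = 2.125 m → τ = 649.8 N·m clockwise.
Painter: 79.3×9.8 = 777.1 N at 1.81 m → arm 0.9322 m → τ = 724.4 N·m clockwise.
Wall normal N acts horizontally at the top; its moment arm is the height L sinθ = 8.25·sin59° = 7.072 m, counterclockwise.
Setting net torque to zero: N × 7.072 = 1374 → N = 194 N.
ΣFx = 0: friction at the foot balances the wall's push, so f = N_wall = 194 N.

f ≈ 194 N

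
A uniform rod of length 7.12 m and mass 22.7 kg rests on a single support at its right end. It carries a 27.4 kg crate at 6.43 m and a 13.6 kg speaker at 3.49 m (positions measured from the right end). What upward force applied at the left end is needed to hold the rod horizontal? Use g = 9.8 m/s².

Choose the right end as the axis so the unknown pivot reaction has zero arm there.
Beam weight: 22.7 × 9.8 = 222.5 N down at 3.56 m → arm 3.56 m, τ = 222.5 × 3.56 = 792.1 N·m counterclockwise.
Crate: 27.4 × 9.8 = 268.5 N down at 6.43 m → arm 6.43 m, τ = 268.5 × 6.43 = 1726 N·m counterclockwise.
Speaker: 13.6 × 9.8 = 133.3 N down at 3.49 m → arm 3.49 m, τ = 133.3 × 3.49 = 465.2 N·m counterclockwise.
Net moment of the loads = 2983 N·m counterclockwise.
The upward force F acts at the left end, arm 7.12 m, giving F × 7.12 clockwise.
Στ = 0 ⇒ F × 7.12 = 2983 ⇒ F = 2983 / 7.12 = 419 N.

F ≈ 419 N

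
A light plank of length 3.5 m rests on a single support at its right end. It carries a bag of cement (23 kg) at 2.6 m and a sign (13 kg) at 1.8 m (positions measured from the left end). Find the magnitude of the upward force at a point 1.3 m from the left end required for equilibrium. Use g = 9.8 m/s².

F ≈ 191 N

Choose the right end as the axis so the unknown pivot reaction has zero arm there.
Bag of cement: 23 × 9.8 = 225.4 N down at 2.6 m → arm 0.9 m, τ = 225.4 × 0.9 = 202.9 N·m counterclockwise.
Sign: 13 × 9.8 = 127.4 N down at 1.8 m → arm 1.7 m, τ = 127.4 × 1.7 = 216.6 N·m counterclockwise.
Net moment of the loads = 419.5 N·m counterclockwise.
The upward force F acts at a point 1.3 m from the left end, arm 2.2 m, giving F × 2.2 clockwise.
For rotational equilibrium, F × 2.2 = 419.5, so F = 419.5 / 2.2 = 191 N.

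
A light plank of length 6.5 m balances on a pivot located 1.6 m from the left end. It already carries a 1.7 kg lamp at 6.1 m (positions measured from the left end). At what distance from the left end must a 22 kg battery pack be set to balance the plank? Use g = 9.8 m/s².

About the pivot (at 1.6 m from the left end):
Lamp: 1.7 × 9.8 = 16.66 N down at 6.1 m → arm 4.5 m, τ = 16.66 × 4.5 = 74.97 N·m clockwise.
Net moment of existing loads = 74.97 N·m clockwise.
The battery pack weighs 22 × 9.8 = 215.6 N and must supply an equal counterclockwise moment, so its lever arm about the pivot is 74.97 / 215.6 = 0.348 m.
That puts it at 1.6 − 0.348 = 1.25 m from the left end.

x ≈ 1.25 m from the left end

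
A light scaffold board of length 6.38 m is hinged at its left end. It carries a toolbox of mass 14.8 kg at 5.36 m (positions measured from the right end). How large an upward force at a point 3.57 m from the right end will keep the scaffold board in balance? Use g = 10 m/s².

Sum moments about the left end (the unknown pivot reaction has zero arm there).
Toolbox: 14.8 × 10 = 148 N down at 5.36 m → arm 1.02 m, τ = 148 × 1.02 = 151 N·m clockwise.
Net moment of the loads = 151 N·m clockwise.
The upward force F acts at a point 3.57 m from the right end, arm 2.81 m, giving F × 2.81 counterclockwise.
Setting net torque to zero: F × 2.81 = 151 → F = 151 / 2.81 = 53.7 N.

F ≈ 53.7 N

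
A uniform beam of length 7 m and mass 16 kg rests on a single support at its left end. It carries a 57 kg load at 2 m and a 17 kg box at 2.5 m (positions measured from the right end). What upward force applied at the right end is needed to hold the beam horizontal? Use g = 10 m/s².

F ≈ 596 N

Sum moments about the left end (the unknown pivot reaction has zero arm there).
Beam weight: 16 × 10 = 160 N down at 3.5 m → arm 3.5 m, τ = 160 × 3.5 = 560 N·m clockwise.
Load: 57 × 10 = 570 N down at 2 m → arm 5 m, τ = 570 × 5 = 2850 N·m clockwise.
Box: 17 × 10 = 170 N down at 2.5 m → arm 4.5 m, τ = 170 × 4.5 = 765 N·m clockwise.
Net moment of the loads = 4175 N·m clockwise.
The upward force F acts at the right end, arm 7 m, giving F × 7 counterclockwise.
Balancing moments: F × 7 = 4175, giving F = 4175 / 7 = 596 N.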